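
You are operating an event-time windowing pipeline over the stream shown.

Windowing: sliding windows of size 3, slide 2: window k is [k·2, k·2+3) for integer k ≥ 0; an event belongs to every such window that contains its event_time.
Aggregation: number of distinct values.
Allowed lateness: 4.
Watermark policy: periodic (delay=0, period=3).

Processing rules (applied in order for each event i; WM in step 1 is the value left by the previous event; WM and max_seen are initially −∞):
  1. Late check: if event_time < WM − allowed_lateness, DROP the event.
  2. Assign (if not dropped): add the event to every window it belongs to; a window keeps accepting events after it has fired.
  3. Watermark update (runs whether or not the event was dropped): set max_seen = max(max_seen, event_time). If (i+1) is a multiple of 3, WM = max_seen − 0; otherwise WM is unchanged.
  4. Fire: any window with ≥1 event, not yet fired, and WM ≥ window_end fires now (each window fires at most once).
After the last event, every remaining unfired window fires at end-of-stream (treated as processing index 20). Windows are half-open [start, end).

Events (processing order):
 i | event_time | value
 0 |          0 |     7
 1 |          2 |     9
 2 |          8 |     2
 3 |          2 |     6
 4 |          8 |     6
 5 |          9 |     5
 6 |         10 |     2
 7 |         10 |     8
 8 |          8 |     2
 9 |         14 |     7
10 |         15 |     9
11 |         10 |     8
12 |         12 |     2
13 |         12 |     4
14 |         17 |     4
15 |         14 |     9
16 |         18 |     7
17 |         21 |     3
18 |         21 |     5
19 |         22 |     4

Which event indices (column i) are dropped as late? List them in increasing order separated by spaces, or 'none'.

3

i=0 t=0 v=7: → [0,3); WM=−∞
i=1 t=2 v=9: → [2,5),[0,3); WM=−∞
i=2 t=8 v=2: → [8,11),[6,9); WM=8; [0,3) fires=2 [2,5) fires=1
i=3 t=2 v=6: DROP (t<8-4); WM=8
i=4 t=8 v=6: → [8,11),[6,9); WM=8
i=5 t=9 v=5: → [8,11); WM=9; [6,9) fires=2
i=6 t=10 v=2: → [10,13),[8,11); WM=9
i=7 t=10 v=8: → [10,13),[8,11); WM=9
i=8 t=8 v=2: → [8,11),[6,9); WM=10
i=9 t=14 v=7: → [14,17),[12,15); WM=10
i=10 t=15 v=9: → [14,17); WM=10
i=11 t=10 v=8: → [10,13),[8,11); WM=15; [8,11) fires=4 [10,13) fires=2 [12,15) fires=1
i=12 t=12 v=2: → [12,15),[10,13); WM=15
i=13 t=12 v=4: → [12,15),[10,13); WM=15
i=14 t=17 v=4: → [16,19); WM=17; [14,17) fires=2
i=15 t=14 v=9: → [14,17),[12,15); WM=17
i=16 t=18 v=7: → [18,21),[16,19); WM=17
i=17 t=21 v=3: → [20,23); WM=21; [16,19) fires=2 [18,21) fires=1
i=18 t=21 v=5: → [20,23); WM=21
i=19 t=22 v=4: → [22,25),[20,23); WM=21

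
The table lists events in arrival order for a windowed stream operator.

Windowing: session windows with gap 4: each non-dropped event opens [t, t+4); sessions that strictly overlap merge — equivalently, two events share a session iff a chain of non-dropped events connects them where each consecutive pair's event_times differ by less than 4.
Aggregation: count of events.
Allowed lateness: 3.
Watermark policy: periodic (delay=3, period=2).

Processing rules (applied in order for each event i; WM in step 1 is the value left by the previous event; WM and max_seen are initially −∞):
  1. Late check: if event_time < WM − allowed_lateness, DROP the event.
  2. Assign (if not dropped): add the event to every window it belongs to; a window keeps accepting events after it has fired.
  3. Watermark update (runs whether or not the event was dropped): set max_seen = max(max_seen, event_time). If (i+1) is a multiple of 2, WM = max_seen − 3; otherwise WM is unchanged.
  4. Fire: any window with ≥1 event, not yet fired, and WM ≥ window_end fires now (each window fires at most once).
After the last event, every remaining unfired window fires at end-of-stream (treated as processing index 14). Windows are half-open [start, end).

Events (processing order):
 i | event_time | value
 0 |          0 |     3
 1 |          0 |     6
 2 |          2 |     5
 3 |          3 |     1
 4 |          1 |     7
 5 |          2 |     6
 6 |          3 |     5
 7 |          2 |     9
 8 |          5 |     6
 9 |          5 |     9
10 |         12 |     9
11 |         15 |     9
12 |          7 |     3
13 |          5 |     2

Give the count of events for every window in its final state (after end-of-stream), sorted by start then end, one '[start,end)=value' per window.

i=0 t=0 v=3: → [0,4); WM=−∞
i=1 t=0 v=6: → [0,4); WM=-3
i=2 t=2 v=5: → [0,6); WM=-3
i=3 t=3 v=1: → [0,7); WM=0
i=4 t=1 v=7: → [0,7); WM=0
i=5 t=2 v=6: → [0,7); WM=0
i=6 t=3 v=5: → [0,7); WM=0
i=7 t=2 v=9: → [0,7); WM=0
i=8 t=5 v=6: → [0,9); WM=0
i=9 t=5 v=9: → [0,9); WM=2
i=10 t=12 v=9: → [12,16); WM=2
i=11 t=15 v=9: → [12,19); WM=12
i=12 t=7 v=3: DROP (t<12-3); WM=12
i=13 t=5 v=2: DROP (t<12-3); WM=12

[0,9)=10 [12,19)=2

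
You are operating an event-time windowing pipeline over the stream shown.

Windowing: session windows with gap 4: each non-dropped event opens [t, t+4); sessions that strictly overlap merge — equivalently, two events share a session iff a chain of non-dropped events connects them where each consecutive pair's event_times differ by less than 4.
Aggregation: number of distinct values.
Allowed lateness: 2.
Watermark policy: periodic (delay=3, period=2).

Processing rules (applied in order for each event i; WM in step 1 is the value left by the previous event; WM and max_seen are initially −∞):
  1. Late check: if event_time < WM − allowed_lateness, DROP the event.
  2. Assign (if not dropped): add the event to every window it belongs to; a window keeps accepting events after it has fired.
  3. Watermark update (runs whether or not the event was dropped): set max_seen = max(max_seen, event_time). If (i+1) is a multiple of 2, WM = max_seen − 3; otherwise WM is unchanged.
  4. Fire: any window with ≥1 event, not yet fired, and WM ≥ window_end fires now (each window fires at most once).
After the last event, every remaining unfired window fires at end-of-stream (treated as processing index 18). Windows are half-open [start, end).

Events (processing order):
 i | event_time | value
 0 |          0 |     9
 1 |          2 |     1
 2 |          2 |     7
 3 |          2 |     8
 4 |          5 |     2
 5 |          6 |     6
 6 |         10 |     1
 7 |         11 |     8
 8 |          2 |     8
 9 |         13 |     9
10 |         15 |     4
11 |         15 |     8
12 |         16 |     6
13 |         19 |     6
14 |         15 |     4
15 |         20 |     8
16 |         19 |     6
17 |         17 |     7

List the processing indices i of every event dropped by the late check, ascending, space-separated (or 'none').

8

i=0 t=0 v=9: → [0,4); WM=−∞
i=1 t=2 v=1: → [0,6); WM=-1
i=2 t=2 v=7: → [0,6); WM=-1
i=3 t=2 v=8: → [0,6); WM=-1
i=4 t=5 v=2: → [0,9); WM=-1
i=5 t=6 v=6: → [0,10); WM=3
i=6 t=10 v=1: → [10,14); WM=3
i=7 t=11 v=8: → [10,15); WM=8
i=8 t=2 v=8: DROP (t<8-2); WM=8
i=9 t=13 v=9: → [10,17); WM=10
i=10 t=15 v=4: → [10,19); WM=10
i=11 t=15 v=8: → [10,19); WM=12
i=12 t=16 v=6: → [10,20); WM=12
i=13 t=19 v=6: → [10,23); WM=16
i=14 t=15 v=4: → [10,23); WM=16
i=15 t=20 v=8: → [10,24); WM=17
i=16 t=19 v=6: → [10,24); WM=17
i=17 t=17 v=7: → [10,24); WM=17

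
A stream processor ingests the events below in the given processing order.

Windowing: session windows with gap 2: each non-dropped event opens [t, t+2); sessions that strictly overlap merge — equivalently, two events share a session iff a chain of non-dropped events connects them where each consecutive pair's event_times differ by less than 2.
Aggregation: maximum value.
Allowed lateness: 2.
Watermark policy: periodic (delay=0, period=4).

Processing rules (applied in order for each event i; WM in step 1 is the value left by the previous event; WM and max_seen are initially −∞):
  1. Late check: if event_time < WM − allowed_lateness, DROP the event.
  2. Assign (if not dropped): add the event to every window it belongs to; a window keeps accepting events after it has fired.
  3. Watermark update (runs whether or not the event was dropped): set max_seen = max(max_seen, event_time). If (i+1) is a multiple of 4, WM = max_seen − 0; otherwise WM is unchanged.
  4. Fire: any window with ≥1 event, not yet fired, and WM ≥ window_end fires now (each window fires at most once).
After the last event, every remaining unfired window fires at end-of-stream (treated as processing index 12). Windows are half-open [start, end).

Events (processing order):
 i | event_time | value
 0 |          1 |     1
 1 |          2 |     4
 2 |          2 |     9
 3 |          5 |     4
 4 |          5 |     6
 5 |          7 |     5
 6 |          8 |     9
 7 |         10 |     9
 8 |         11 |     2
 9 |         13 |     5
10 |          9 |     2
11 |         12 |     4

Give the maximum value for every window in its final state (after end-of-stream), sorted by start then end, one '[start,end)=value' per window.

i=0 t=1 v=1: → [1,3); WM=−∞
i=1 t=2 v=4: → [1,4); WM=−∞
i=2 t=2 v=9: → [1,4); WM=−∞
i=3 t=5 v=4: → [5,7); WM=5
i=4 t=5 v=6: → [5,7); WM=5
i=5 t=7 v=5: → [7,9); WM=5
i=6 t=8 v=9: → [7,10); WM=5
i=7 t=10 v=9: → [10,12); WM=10
i=8 t=11 v=2: → [10,13); WM=10
i=9 t=13 v=5: → [13,15); WM=10
i=10 t=9 v=2: → [7,13); WM=10
i=11 t=12 v=4: → [7,15); WM=13

[1,4)=9 [5,7)=6 [7,15)=9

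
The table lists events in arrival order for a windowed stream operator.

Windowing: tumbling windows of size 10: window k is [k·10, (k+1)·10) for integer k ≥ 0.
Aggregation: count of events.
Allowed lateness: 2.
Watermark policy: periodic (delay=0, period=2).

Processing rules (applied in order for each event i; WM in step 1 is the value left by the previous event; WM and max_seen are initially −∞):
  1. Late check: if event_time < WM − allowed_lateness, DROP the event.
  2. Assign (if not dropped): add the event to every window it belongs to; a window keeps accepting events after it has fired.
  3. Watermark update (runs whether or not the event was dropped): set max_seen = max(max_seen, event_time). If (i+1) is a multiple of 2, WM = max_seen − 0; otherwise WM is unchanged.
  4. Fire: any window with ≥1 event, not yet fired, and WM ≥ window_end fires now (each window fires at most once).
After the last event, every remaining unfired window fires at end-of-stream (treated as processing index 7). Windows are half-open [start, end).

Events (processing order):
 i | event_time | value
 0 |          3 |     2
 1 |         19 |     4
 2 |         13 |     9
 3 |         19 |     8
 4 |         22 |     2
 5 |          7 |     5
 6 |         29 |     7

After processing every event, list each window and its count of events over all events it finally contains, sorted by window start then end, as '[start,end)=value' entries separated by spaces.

i=0 t=3 v=2: → [0,10); WM=−∞
i=1 t=19 v=4: → [10,20); WM=19; [0,10) fires=1
i=2 t=13 v=9: DROP (t<19-2); WM=19
i=3 t=19 v=8: → [10,20); WM=19
i=4 t=22 v=2: → [20,30); WM=19
i=5 t=7 v=5: DROP (t<19-2); WM=22; [10,20) fires=2
i=6 t=29 v=7: → [20,30); WM=22

[0,10)=1 [10,20)=2 [20,30)=2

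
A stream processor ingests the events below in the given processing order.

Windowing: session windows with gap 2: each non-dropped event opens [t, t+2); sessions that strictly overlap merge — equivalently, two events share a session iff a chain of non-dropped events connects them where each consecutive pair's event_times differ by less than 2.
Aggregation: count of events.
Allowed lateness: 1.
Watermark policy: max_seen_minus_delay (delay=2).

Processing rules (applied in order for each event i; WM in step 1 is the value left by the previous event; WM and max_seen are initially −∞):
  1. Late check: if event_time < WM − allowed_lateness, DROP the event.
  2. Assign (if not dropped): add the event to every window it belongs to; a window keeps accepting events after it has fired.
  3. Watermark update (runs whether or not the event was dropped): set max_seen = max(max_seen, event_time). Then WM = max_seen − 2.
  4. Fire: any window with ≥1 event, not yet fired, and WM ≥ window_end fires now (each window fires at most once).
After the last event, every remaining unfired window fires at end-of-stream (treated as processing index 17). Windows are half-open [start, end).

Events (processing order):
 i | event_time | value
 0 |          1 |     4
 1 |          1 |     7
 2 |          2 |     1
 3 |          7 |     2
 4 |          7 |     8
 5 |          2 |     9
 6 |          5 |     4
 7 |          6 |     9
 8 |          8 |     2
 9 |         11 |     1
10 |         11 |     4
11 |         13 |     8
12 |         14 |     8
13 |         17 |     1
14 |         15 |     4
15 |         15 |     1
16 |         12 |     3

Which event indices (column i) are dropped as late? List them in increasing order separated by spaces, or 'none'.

i=0 t=1 v=4: → [1,3); WM=-1
i=1 t=1 v=7: → [1,3); WM=-1
i=2 t=2 v=1: → [1,4); WM=0
i=3 t=7 v=2: → [7,9); WM=5
i=4 t=7 v=8: → [7,9); WM=5
i=5 t=2 v=9: DROP (t<5-1); WM=5
i=6 t=5 v=4: → [5,7); WM=5
i=7 t=6 v=9: → [5,9); WM=5
i=8 t=8 v=2: → [5,10); WM=6
i=9 t=11 v=1: → [11,13); WM=9
i=10 t=11 v=4: → [11,13); WM=9
i=11 t=13 v=8: → [13,15); WM=11
i=12 t=14 v=8: → [13,16); WM=12
i=13 t=17 v=1: → [17,19); WM=15
i=14 t=15 v=4: → [13,17); WM=15
i=15 t=15 v=1: → [13,17); WM=15
i=16 t=12 v=3: DROP (t<15-1); WM=15

5 16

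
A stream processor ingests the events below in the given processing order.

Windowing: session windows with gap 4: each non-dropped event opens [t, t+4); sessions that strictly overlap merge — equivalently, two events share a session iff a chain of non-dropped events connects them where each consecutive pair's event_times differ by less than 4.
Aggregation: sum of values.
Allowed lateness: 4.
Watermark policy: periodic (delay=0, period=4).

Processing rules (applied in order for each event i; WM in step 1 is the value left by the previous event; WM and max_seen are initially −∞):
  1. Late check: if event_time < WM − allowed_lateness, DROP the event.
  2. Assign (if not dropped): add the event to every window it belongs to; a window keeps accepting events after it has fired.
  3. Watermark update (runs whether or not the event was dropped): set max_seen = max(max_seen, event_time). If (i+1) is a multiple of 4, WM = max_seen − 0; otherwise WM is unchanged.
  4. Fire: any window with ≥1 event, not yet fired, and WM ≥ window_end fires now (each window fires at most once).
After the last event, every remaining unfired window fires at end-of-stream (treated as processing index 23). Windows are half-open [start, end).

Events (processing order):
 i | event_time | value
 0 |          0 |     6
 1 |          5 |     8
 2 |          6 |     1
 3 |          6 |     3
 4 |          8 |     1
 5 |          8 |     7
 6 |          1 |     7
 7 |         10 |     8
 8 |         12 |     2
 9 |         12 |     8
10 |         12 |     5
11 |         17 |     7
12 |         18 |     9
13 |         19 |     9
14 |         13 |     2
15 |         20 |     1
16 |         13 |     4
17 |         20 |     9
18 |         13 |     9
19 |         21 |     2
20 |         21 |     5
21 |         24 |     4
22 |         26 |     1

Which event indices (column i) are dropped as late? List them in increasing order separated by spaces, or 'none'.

i=0 t=0 v=6: → [0,4); WM=−∞
i=1 t=5 v=8: → [5,9); WM=−∞
i=2 t=6 v=1: → [5,10); WM=−∞
i=3 t=6 v=3: → [5,10); WM=6
i=4 t=8 v=1: → [5,12); WM=6
i=5 t=8 v=7: → [5,12); WM=6
i=6 t=1 v=7: DROP (t<6-4); WM=6
i=7 t=10 v=8: → [5,14); WM=10
i=8 t=12 v=2: → [5,16); WM=10
i=9 t=12 v=8: → [5,16); WM=10
i=10 t=12 v=5: → [5,16); WM=10
i=11 t=17 v=7: → [17,21); WM=17
i=12 t=18 v=9: → [17,22); WM=17
i=13 t=19 v=9: → [17,23); WM=17
i=14 t=13 v=2: → [5,17); WM=17
i=15 t=20 v=1: → [17,24); WM=20
i=16 t=13 v=4: DROP (t<20-4); WM=20
i=17 t=20 v=9: → [17,24); WM=20
i=18 t=13 v=9: DROP (t<20-4); WM=20
i=19 t=21 v=2: → [17,25); WM=21
i=20 t=21 v=5: → [17,25); WM=21
i=21 t=24 v=4: → [17,28); WM=21
i=22 t=26 v=1: → [17,30); WM=21

6 16 18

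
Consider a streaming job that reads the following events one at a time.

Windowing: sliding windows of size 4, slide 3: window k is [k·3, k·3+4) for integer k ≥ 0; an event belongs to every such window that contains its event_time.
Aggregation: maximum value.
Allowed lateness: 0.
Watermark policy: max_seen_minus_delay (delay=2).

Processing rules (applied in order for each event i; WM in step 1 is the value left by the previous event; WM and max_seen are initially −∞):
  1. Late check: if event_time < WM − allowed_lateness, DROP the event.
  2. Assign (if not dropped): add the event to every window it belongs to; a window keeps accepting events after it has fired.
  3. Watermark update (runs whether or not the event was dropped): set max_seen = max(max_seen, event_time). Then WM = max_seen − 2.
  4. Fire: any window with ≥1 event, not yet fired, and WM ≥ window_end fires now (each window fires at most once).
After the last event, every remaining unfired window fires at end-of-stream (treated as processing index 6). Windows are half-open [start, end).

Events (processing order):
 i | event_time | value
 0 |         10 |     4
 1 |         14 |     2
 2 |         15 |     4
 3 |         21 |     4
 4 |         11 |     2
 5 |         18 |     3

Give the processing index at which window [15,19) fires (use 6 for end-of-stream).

3

i=0 t=10 v=4: → [9,13); WM=8
i=1 t=14 v=2: → [12,16); WM=12
i=2 t=15 v=4: → [15,19),[12,16); WM=13; [9,13) fires=4
i=3 t=21 v=4: → [21,25),[18,22); WM=19; [12,16) fires=4 [15,19) fires=4
i=4 t=11 v=2: DROP (t<19-0); WM=19
i=5 t=18 v=3: DROP (t<19-0); WM=19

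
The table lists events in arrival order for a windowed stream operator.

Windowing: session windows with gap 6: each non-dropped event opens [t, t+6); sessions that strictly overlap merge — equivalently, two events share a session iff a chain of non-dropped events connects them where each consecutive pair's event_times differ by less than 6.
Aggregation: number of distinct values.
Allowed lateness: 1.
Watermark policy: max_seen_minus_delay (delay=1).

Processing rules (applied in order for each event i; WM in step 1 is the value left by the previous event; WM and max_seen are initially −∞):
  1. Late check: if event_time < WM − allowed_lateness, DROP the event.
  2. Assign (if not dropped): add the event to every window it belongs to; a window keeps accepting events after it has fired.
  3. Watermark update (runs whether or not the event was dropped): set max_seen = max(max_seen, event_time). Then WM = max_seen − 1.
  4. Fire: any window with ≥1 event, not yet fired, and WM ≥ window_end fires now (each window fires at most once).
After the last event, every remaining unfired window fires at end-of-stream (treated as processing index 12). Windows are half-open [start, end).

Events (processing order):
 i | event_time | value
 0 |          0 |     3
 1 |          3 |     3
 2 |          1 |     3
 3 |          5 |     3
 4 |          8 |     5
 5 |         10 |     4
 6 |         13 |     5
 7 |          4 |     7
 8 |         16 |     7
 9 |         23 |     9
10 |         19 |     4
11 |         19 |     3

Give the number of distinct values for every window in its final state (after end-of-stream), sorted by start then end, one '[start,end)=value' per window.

i=0 t=0 v=3: → [0,6); WM=-1
i=1 t=3 v=3: → [0,9); WM=2
i=2 t=1 v=3: → [0,9); WM=2
i=3 t=5 v=3: → [0,11); WM=4
i=4 t=8 v=5: → [0,14); WM=7
i=5 t=10 v=4: → [0,16); WM=9
i=6 t=13 v=5: → [0,19); WM=12
i=7 t=4 v=7: DROP (t<12-1); WM=12
i=8 t=16 v=7: → [0,22); WM=15
i=9 t=23 v=9: → [23,29); WM=22
i=10 t=19 v=4: DROP (t<22-1); WM=22
i=11 t=19 v=3: DROP (t<22-1); WM=22

[0,22)=4 [23,29)=1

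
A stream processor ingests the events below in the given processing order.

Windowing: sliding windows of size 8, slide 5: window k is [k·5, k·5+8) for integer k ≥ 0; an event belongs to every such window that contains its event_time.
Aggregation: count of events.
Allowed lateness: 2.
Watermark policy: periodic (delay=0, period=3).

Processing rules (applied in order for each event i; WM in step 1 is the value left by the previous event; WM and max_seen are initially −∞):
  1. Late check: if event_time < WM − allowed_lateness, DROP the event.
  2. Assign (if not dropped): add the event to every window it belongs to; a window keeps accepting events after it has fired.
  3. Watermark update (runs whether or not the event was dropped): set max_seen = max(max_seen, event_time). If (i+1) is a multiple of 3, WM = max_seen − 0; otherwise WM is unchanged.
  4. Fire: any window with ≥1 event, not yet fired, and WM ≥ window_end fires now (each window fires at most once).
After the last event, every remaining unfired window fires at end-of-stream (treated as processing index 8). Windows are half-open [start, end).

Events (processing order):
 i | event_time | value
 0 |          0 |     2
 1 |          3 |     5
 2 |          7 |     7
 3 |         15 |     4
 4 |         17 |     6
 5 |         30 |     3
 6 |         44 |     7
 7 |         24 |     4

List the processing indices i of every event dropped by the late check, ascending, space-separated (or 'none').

i=0 t=0 v=2: → [0,8); WM=−∞
i=1 t=3 v=5: → [0,8); WM=−∞
i=2 t=7 v=7: → [5,13),[0,8); WM=7
i=3 t=15 v=4: → [15,23),[10,18); WM=7
i=4 t=17 v=6: → [15,23),[10,18); WM=7
i=5 t=30 v=3: → [30,38),[25,33); WM=30; [0,8) fires=3 [5,13) fires=1 [10,18) fires=2 [15,23) fires=2
i=6 t=44 v=7: → [40,48); WM=30
i=7 t=24 v=4: DROP (t<30-2); WM=30

7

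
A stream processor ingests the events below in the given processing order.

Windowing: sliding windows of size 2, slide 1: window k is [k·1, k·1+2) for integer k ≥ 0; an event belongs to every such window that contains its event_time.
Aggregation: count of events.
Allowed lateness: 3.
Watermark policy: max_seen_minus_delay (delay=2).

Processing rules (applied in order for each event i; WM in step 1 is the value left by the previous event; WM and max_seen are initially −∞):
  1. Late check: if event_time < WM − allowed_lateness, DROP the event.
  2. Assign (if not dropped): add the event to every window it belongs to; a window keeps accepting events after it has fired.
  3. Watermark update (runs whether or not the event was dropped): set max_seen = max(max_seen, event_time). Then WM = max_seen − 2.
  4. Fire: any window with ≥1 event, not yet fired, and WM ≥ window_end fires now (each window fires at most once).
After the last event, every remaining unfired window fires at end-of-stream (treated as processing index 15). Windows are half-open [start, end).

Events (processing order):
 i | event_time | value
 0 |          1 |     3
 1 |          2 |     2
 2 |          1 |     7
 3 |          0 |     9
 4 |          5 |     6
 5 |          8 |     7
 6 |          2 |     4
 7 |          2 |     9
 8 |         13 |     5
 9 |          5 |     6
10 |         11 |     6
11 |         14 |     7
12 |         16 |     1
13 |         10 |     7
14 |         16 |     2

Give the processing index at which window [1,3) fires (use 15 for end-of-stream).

4

i=0 t=1 v=3: → [1,3),[0,2); WM=-1
i=1 t=2 v=2: → [2,4),[1,3); WM=0
i=2 t=1 v=7: → [1,3),[0,2); WM=0
i=3 t=0 v=9: → [0,2); WM=0
i=4 t=5 v=6: → [5,7),[4,6); WM=3; [0,2) fires=3 [1,3) fires=3
i=5 t=8 v=7: → [8,10),[7,9); WM=6; [2,4) fires=1 [4,6) fires=1
i=6 t=2 v=4: DROP (t<6-3); WM=6
i=7 t=2 v=9: DROP (t<6-3); WM=6
i=8 t=13 v=5: → [13,15),[12,14); WM=11; [5,7) fires=1 [7,9) fires=1 [8,10) fires=1
i=9 t=5 v=6: DROP (t<11-3); WM=11
i=10 t=11 v=6: → [11,13),[10,12); WM=11
i=11 t=14 v=7: → [14,16),[13,15); WM=12; [10,12) fires=1
i=12 t=16 v=1: → [16,18),[15,17); WM=14; [11,13) fires=1 [12,14) fires=1
i=13 t=10 v=7: DROP (t<14-3); WM=14
i=14 t=16 v=2: → [16,18),[15,17); WM=14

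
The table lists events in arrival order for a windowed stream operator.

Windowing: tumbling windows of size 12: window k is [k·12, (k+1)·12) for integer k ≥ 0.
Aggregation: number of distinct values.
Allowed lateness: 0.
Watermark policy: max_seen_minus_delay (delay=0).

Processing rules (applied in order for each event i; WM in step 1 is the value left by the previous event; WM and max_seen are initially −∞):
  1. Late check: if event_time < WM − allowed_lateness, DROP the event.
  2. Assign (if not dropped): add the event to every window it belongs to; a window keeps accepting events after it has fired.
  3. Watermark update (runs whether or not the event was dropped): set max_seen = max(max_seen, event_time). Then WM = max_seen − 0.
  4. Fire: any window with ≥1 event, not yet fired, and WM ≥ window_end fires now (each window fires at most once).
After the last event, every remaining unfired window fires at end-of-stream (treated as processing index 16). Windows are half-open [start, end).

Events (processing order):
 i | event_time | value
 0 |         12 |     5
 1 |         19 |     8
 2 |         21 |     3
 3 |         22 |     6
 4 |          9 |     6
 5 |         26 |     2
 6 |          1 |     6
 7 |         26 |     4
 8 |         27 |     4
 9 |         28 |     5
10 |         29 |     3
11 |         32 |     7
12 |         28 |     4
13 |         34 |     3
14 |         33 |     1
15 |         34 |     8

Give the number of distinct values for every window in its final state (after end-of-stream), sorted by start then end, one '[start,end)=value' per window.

i=0 t=12 v=5: → [12,24); WM=12
i=1 t=19 v=8: → [12,24); WM=19
i=2 t=21 v=3: → [12,24); WM=21
i=3 t=22 v=6: → [12,24); WM=22
i=4 t=9 v=6: DROP (t<22-0); WM=22
i=5 t=26 v=2: → [24,36); WM=26; [12,24) fires=4
i=6 t=1 v=6: DROP (t<26-0); WM=26
i=7 t=26 v=4: → [24,36); WM=26
i=8 t=27 v=4: → [24,36); WM=27
i=9 t=28 v=5: → [24,36); WM=28
i=10 t=29 v=3: → [24,36); WM=29
i=11 t=32 v=7: → [24,36); WM=32
i=12 t=28 v=4: DROP (t<32-0); WM=32
i=13 t=34 v=3: → [24,36); WM=34
i=14 t=33 v=1: DROP (t<34-0); WM=34
i=15 t=34 v=8: → [24,36); WM=34

[12,24)=4 [24,36)=6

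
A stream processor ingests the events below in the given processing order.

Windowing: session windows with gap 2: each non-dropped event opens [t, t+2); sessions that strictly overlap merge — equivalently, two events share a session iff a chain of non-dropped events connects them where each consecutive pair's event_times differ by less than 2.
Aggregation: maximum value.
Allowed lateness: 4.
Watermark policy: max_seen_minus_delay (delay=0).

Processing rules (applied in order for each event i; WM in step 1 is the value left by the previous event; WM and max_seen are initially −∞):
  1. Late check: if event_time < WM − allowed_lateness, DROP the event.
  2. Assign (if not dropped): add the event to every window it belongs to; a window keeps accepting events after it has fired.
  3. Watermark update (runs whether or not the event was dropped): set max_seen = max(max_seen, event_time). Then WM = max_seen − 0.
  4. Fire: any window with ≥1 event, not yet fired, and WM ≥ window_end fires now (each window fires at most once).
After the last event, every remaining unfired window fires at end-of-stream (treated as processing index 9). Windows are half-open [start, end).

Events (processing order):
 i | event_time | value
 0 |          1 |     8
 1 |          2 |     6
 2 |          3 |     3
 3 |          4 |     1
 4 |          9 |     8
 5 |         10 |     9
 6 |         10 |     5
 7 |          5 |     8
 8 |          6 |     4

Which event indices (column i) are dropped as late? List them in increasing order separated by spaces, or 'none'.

i=0 t=1 v=8: → [1,3); WM=1
i=1 t=2 v=6: → [1,4); WM=2
i=2 t=3 v=3: → [1,5); WM=3
i=3 t=4 v=1: → [1,6); WM=4
i=4 t=9 v=8: → [9,11); WM=9
i=5 t=10 v=9: → [9,12); WM=10
i=6 t=10 v=5: → [9,12); WM=10
i=7 t=5 v=8: DROP (t<10-4); WM=10
i=8 t=6 v=4: → [6,8); WM=10

7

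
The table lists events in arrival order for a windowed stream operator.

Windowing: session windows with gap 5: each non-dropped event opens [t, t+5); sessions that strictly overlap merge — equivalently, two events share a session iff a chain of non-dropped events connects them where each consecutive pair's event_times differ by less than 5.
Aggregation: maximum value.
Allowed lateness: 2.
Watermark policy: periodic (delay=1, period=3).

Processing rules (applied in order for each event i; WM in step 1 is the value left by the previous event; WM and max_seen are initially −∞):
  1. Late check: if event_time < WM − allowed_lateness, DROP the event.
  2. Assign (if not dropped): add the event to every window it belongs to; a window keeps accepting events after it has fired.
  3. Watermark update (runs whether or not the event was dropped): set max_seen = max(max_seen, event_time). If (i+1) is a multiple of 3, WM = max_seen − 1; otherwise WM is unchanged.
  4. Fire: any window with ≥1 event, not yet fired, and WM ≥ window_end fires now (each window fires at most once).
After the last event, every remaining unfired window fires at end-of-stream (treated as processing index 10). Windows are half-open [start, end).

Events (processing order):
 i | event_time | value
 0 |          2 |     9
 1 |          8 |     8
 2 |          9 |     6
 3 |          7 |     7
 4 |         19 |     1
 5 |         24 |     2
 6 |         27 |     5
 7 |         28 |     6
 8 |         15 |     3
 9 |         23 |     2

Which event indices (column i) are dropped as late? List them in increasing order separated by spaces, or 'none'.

i=0 t=2 v=9: → [2,7); WM=−∞
i=1 t=8 v=8: → [8,13); WM=−∞
i=2 t=9 v=6: → [8,14); WM=8
i=3 t=7 v=7: → [7,14); WM=8
i=4 t=19 v=1: → [19,24); WM=8
i=5 t=24 v=2: → [24,29); WM=23
i=6 t=27 v=5: → [24,32); WM=23
i=7 t=28 v=6: → [24,33); WM=23
i=8 t=15 v=3: DROP (t<23-2); WM=27
i=9 t=23 v=2: DROP (t<27-2); WM=27

8 9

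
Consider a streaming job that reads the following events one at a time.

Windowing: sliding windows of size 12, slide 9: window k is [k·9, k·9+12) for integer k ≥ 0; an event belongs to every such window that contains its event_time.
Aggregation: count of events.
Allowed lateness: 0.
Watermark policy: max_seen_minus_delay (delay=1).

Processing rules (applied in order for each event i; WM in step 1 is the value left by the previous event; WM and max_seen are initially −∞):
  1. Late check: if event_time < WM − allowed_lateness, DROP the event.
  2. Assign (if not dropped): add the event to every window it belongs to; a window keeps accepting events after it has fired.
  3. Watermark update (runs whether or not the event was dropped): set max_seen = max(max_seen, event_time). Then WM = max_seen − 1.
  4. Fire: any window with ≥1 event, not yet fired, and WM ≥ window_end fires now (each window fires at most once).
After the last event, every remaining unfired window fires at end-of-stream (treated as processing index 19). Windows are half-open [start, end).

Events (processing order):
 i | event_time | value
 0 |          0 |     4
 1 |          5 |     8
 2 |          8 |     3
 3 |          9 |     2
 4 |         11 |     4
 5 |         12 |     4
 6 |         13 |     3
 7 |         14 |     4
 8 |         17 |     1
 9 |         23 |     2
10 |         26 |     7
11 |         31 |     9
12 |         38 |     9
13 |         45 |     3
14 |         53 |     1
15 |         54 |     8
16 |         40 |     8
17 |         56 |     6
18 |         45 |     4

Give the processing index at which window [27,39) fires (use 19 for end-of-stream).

i=0 t=0 v=4: → [0,12); WM=-1
i=1 t=5 v=8: → [0,12); WM=4
i=2 t=8 v=3: → [0,12); WM=7
i=3 t=9 v=2: → [9,21),[0,12); WM=8
i=4 t=11 v=4: → [9,21),[0,12); WM=10
i=5 t=12 v=4: → [9,21); WM=11
i=6 t=13 v=3: → [9,21); WM=12; [0,12) fires=5
i=7 t=14 v=4: → [9,21); WM=13
i=8 t=17 v=1: → [9,21); WM=16
i=9 t=23 v=2: → [18,30); WM=22; [9,21) fires=6
i=10 t=26 v=7: → [18,30); WM=25
i=11 t=31 v=9: → [27,39); WM=30; [18,30) fires=2
i=12 t=38 v=9: → [36,48),[27,39); WM=37
i=13 t=45 v=3: → [45,57),[36,48); WM=44; [27,39) fires=2
i=14 t=53 v=1: → [45,57); WM=52; [36,48) fires=2
i=15 t=54 v=8: → [54,66),[45,57); WM=53
i=16 t=40 v=8: DROP (t<53-0); WM=53
i=17 t=56 v=6: → [54,66),[45,57); WM=55
i=18 t=45 v=4: DROP (t<55-0); WM=55

13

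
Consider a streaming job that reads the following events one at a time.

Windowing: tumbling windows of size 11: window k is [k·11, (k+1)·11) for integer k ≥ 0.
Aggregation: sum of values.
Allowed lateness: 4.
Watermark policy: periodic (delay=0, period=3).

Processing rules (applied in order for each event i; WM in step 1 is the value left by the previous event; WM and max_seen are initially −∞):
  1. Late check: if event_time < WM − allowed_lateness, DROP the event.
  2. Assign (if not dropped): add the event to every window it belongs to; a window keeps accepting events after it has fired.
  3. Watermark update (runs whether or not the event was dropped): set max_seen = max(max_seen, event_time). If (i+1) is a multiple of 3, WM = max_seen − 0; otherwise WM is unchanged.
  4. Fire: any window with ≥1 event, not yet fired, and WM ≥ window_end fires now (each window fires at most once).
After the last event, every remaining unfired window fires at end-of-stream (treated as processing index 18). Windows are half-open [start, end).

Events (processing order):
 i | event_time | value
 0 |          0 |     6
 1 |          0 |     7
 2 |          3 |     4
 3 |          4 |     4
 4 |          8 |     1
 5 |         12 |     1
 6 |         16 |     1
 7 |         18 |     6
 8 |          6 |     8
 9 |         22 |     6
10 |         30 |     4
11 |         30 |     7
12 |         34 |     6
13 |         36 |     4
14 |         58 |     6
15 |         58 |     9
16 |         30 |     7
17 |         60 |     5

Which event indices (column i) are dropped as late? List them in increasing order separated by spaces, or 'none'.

8 16

i=0 t=0 v=6: → [0,11); WM=−∞
i=1 t=0 v=7: → [0,11); WM=−∞
i=2 t=3 v=4: → [0,11); WM=3
i=3 t=4 v=4: → [0,11); WM=3
i=4 t=8 v=1: → [0,11); WM=3
i=5 t=12 v=1: → [11,22); WM=12; [0,11) fires=22
i=6 t=16 v=1: → [11,22); WM=12
i=7 t=18 v=6: → [11,22); WM=12
i=8 t=6 v=8: DROP (t<12-4); WM=18
i=9 t=22 v=6: → [22,33); WM=18
i=10 t=30 v=4: → [22,33); WM=18
i=11 t=30 v=7: → [22,33); WM=30; [11,22) fires=8
i=12 t=34 v=6: → [33,44); WM=30
i=13 t=36 v=4: → [33,44); WM=30
i=14 t=58 v=6: → [55,66); WM=58; [22,33) fires=17 [33,44) fires=10
i=15 t=58 v=9: → [55,66); WM=58
i=16 t=30 v=7: DROP (t<58-4); WM=58
i=17 t=60 v=5: → [55,66); WM=60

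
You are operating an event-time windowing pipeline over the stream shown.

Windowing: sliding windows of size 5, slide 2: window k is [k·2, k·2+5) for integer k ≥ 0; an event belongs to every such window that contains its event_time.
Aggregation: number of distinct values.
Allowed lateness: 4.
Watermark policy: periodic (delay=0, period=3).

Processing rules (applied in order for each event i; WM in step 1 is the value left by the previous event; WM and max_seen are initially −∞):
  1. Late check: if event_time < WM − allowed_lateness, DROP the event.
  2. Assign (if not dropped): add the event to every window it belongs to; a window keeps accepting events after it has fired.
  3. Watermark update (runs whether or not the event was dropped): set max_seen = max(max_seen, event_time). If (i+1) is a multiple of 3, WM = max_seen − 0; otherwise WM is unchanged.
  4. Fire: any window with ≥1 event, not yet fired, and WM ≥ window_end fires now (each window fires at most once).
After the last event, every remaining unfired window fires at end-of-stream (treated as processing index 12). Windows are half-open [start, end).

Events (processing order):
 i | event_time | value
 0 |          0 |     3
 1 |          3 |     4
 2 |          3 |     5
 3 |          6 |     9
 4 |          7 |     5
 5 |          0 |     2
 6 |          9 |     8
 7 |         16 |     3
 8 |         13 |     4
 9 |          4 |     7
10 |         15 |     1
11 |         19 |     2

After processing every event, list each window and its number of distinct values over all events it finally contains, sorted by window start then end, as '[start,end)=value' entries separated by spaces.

[0,5)=4 [2,7)=3 [4,9)=2 [6,11)=3 [8,13)=1 [10,15)=1 [12,17)=3 [14,19)=2 [16,21)=2 [18,23)=1

i=0 t=0 v=3: → [0,5); WM=−∞
i=1 t=3 v=4: → [2,7),[0,5); WM=−∞
i=2 t=3 v=5: → [2,7),[0,5); WM=3
i=3 t=6 v=9: → [6,11),[4,9),[2,7); WM=3
i=4 t=7 v=5: → [6,11),[4,9); WM=3
i=5 t=0 v=2: → [0,5); WM=7; [0,5) fires=4 [2,7) fires=3
i=6 t=9 v=8: → [8,13),[6,11); WM=7
i=7 t=16 v=3: → [16,21),[14,19),[12,17); WM=7
i=8 t=13 v=4: → [12,17),[10,15); WM=16; [4,9) fires=2 [6,11) fires=3 [8,13) fires=1 [10,15) fires=1
i=9 t=4 v=7: DROP (t<16-4); WM=16
i=10 t=15 v=1: → [14,19),[12,17); WM=16
i=11 t=19 v=2: → [18,23),[16,21); WM=19; [12,17) fires=3 [14,19) fires=2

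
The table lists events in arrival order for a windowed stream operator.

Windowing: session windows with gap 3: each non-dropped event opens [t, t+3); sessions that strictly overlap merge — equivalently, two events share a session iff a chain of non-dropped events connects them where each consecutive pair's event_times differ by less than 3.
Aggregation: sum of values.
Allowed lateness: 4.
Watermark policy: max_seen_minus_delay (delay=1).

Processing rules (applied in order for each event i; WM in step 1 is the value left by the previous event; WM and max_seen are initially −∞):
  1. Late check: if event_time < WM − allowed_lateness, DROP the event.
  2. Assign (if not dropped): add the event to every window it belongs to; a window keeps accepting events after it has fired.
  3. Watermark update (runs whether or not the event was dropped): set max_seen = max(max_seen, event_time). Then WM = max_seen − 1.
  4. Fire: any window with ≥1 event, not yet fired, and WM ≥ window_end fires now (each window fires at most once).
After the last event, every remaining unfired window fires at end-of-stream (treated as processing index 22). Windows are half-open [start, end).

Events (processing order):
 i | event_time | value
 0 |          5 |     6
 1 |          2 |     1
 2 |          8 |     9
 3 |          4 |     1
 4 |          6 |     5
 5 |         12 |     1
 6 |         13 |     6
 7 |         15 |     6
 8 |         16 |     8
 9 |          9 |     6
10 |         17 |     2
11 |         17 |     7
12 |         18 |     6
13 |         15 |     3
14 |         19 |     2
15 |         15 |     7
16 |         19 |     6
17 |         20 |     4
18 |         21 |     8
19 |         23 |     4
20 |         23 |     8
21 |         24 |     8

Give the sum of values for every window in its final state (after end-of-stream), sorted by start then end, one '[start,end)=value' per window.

i=0 t=5 v=6: → [5,8); WM=4
i=1 t=2 v=1: → [2,5); WM=4
i=2 t=8 v=9: → [8,11); WM=7
i=3 t=4 v=1: → [2,8); WM=7
i=4 t=6 v=5: → [2,11); WM=7
i=5 t=12 v=1: → [12,15); WM=11
i=6 t=13 v=6: → [12,16); WM=12
i=7 t=15 v=6: → [12,18); WM=14
i=8 t=16 v=8: → [12,19); WM=15
i=9 t=9 v=6: DROP (t<15-4); WM=15
i=10 t=17 v=2: → [12,20); WM=16
i=11 t=17 v=7: → [12,20); WM=16
i=12 t=18 v=6: → [12,21); WM=17
i=13 t=15 v=3: → [12,21); WM=17
i=14 t=19 v=2: → [12,22); WM=18
i=15 t=15 v=7: → [12,22); WM=18
i=16 t=19 v=6: → [12,22); WM=18
i=17 t=20 v=4: → [12,23); WM=19
i=18 t=21 v=8: → [12,24); WM=20
i=19 t=23 v=4: → [12,26); WM=22
i=20 t=23 v=8: → [12,26); WM=22
i=21 t=24 v=8: → [12,27); WM=23

[2,11)=22 [12,27)=86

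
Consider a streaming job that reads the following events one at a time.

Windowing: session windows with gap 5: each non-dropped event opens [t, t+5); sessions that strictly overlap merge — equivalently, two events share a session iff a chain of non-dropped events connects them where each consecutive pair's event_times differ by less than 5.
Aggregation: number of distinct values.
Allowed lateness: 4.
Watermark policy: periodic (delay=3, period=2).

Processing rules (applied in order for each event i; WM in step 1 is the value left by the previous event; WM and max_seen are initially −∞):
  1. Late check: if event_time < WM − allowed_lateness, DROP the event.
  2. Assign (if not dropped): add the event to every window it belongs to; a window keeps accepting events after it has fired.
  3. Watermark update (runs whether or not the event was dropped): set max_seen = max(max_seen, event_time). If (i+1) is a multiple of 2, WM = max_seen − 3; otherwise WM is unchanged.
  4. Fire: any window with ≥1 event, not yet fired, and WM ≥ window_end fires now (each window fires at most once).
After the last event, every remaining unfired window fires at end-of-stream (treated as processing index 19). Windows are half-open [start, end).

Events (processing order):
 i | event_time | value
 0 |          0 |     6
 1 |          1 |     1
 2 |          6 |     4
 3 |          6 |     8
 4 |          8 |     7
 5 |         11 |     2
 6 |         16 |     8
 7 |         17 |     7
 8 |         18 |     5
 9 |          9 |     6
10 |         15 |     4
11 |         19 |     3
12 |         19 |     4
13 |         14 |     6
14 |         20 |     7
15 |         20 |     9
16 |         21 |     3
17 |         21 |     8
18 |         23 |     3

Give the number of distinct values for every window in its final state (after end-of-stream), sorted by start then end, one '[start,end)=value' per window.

[0,6)=2 [6,28)=8

i=0 t=0 v=6: → [0,5); WM=−∞
i=1 t=1 v=1: → [0,6); WM=-2
i=2 t=6 v=4: → [6,11); WM=-2
i=3 t=6 v=8: → [6,11); WM=3
i=4 t=8 v=7: → [6,13); WM=3
i=5 t=11 v=2: → [6,16); WM=8
i=6 t=16 v=8: → [16,21); WM=8
i=7 t=17 v=7: → [16,22); WM=14
i=8 t=18 v=5: → [16,23); WM=14
i=9 t=9 v=6: DROP (t<14-4); WM=15
i=10 t=15 v=4: → [6,23); WM=15
i=11 t=19 v=3: → [6,24); WM=16
i=12 t=19 v=4: → [6,24); WM=16
i=13 t=14 v=6: → [6,24); WM=16
i=14 t=20 v=7: → [6,25); WM=16
i=15 t=20 v=9: → [6,25); WM=17
i=16 t=21 v=3: → [6,26); WM=17
i=17 t=21 v=8: → [6,26); WM=18
i=18 t=23 v=3: → [6,28); WM=18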